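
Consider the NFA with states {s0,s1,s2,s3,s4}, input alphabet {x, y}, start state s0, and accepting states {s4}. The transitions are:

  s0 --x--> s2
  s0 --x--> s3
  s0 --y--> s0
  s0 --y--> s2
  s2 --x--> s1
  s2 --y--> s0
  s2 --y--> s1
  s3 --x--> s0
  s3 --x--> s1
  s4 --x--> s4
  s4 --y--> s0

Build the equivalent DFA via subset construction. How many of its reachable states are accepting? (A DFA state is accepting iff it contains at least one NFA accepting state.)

0

Start state of the DFA: {s0}.
{s0} --x--> {s2,s3}  [new]
{s0} --y--> {s0,s2}  [new]
{s2,s3} --x--> {s0,s1}  [new]
{s2,s3} --y--> {s0,s1}  [seen]
{s0,s2} --x--> {s1,s2,s3}  [new]
{s0,s2} --y--> {s0,s1,s2}  [new]
{s0,s1} --x--> {s2,s3}  [seen]
{s0,s1} --y--> {s0,s2}  [seen]
{s1,s2,s3} --x--> {s0,s1}  [seen]
{s1,s2,s3} --y--> {s0,s1}  [seen]
{s0,s1,s2} --x--> {s1,s2,s3}  [seen]
{s0,s1,s2} --y--> {s0,s1,s2}  [seen]
Reachable DFA states: {s0}, {s2,s3}, {s0,s2}, {s0,s1}, {s1,s2,s3}, {s0,s1,s2}.
Accepting DFA states (contain an NFA accepting state): none.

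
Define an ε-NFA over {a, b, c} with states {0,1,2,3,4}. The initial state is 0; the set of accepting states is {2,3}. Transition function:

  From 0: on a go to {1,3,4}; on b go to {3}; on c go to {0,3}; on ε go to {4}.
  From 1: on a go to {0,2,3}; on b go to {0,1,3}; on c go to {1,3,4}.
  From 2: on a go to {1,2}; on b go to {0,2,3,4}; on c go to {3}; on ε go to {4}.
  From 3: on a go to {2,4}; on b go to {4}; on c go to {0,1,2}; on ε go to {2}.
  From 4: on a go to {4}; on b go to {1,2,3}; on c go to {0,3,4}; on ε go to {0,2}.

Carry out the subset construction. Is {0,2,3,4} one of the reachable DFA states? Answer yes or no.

yes

Start state of the DFA: {0,2,4} (ε-closure of the NFA start).
{0,2,4} --a--> {0,1,2,3,4}  [new]
{0,2,4} --b--> {0,1,2,3,4}  [seen]
{0,2,4} --c--> {0,2,3,4}  [new]
{0,1,2,3,4} --a--> {0,1,2,3,4}  [seen]
{0,1,2,3,4} --b--> {0,1,2,3,4}  [seen]
{0,1,2,3,4} --c--> {0,1,2,3,4}  [seen]
{0,2,3,4} --a--> {0,1,2,3,4}  [seen]
{0,2,3,4} --b--> {0,1,2,3,4}  [seen]
{0,2,3,4} --c--> {0,1,2,3,4}  [seen]
Reachable DFA states: {0,2,4}, {0,1,2,3,4}, {0,2,3,4}.
{0,2,3,4} is among them.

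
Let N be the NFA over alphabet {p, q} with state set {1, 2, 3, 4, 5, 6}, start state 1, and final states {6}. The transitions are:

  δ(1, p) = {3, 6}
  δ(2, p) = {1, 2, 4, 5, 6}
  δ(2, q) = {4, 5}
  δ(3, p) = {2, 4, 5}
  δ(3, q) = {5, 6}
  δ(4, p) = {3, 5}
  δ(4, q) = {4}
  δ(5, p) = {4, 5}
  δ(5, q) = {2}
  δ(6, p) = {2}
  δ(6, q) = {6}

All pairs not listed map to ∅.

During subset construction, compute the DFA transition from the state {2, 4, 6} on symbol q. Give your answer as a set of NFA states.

{4, 5, 6}

δ(2,q) = {4, 5}; δ(4,q) = {4}; δ(6,q) = {6}.
Union: {4, 5, 6}.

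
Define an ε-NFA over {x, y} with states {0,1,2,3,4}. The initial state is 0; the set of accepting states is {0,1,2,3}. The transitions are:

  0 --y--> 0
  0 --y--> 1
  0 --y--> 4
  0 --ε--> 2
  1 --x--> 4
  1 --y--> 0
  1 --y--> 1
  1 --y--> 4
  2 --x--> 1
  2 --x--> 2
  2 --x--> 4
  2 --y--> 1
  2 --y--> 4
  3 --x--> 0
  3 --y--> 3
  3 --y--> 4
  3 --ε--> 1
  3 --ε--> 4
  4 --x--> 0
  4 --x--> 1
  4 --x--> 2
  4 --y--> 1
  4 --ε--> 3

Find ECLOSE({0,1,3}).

{0,1,2,3,4}

Begin with {0,1,3}.
0 →ε {2}; add 2.
3 →ε {1,4}; add 4.
ε-closure = {0,1,2,3,4}.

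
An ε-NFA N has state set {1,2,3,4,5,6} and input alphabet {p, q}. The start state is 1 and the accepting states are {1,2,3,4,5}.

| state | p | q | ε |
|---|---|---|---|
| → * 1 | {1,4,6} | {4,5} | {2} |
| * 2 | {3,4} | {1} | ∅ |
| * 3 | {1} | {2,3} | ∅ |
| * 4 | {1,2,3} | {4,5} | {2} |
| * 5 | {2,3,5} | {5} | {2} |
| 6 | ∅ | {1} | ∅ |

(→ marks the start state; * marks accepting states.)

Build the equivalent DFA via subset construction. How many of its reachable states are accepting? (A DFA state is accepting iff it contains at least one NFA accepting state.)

Start state of the DFA: {1,2} (ε-closure of the NFA start).
{1,2} --p--> {1,2,3,4,6}  [new]
{1,2} --q--> {1,2,4,5}  [new]
{1,2,3,4,6} --p--> {1,2,3,4,6}  [seen]
{1,2,3,4,6} --q--> {1,2,3,4,5}  [new]
{1,2,4,5} --p--> {1,2,3,4,5,6}  [new]
{1,2,4,5} --q--> {1,2,4,5}  [seen]
{1,2,3,4,5} --p--> {1,2,3,4,5,6}  [seen]
{1,2,3,4,5} --q--> {1,2,3,4,5}  [seen]
{1,2,3,4,5,6} --p--> {1,2,3,4,5,6}  [seen]
{1,2,3,4,5,6} --q--> {1,2,3,4,5}  [seen]
Reachable DFA states: {1,2}, {1,2,3,4,6}, {1,2,4,5}, {1,2,3,4,5}, {1,2,3,4,5,6}.
Accepting DFA states (contain an NFA accepting state): {1,2}, {1,2,3,4,6}, {1,2,4,5}, {1,2,3,4,5}, {1,2,3,4,5,6}.

5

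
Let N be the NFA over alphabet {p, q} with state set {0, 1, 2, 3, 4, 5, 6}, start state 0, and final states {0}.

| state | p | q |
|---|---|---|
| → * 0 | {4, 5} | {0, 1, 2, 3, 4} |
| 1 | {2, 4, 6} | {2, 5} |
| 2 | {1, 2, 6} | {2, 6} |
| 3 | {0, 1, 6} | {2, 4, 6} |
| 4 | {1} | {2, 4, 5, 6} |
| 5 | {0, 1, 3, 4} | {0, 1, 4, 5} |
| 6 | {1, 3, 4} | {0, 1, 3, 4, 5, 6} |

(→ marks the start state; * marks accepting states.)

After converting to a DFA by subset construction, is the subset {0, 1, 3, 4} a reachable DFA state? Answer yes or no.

yes

Start state of the DFA: {0}.
{0} --p--> {4, 5}  [new]
{0} --q--> {0, 1, 2, 3, 4}  [new]
{4, 5} --p--> {0, 1, 3, 4}  [new]
{4, 5} --q--> {0, 1, 2, 4, 5, 6}  [new]
{0, 1, 2, 3, 4} --p--> {0, 1, 2, 4, 5, 6}  [seen]
{0, 1, 2, 3, 4} --q--> {0, 1, 2, 3, 4, 5, 6}  [new]
{0, 1, 3, 4} --p--> {0, 1, 2, 4, 5, 6}  [seen]
{0, 1, 3, 4} --q--> {0, 1, 2, 3, 4, 5, 6}  [seen]
{0, 1, 2, 4, 5, 6} --p--> {0, 1, 2, 3, 4, 5, 6}  [seen]
{0, 1, 2, 4, 5, 6} --q--> {0, 1, 2, 3, 4, 5, 6}  [seen]
{0, 1, 2, 3, 4, 5, 6} --p--> {0, 1, 2, 3, 4, 5, 6}  [seen]
{0, 1, 2, 3, 4, 5, 6} --q--> {0, 1, 2, 3, 4, 5, 6}  [seen]
Reachable DFA states: {0}, {4, 5}, {0, 1, 2, 3, 4}, {0, 1, 3, 4}, {0, 1, 2, 4, 5, 6}, {0, 1, 2, 3, 4, 5, 6}.
{0, 1, 3, 4} is among them.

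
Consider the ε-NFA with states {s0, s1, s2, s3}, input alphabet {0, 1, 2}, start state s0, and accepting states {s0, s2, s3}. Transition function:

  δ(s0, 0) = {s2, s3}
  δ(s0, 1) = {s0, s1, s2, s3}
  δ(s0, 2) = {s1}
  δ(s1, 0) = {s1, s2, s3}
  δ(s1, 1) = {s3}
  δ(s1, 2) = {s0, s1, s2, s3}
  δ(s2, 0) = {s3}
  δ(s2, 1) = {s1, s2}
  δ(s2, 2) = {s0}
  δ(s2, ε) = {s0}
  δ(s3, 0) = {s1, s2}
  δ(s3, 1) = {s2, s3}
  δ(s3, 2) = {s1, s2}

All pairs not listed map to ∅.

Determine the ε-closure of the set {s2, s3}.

Begin with {s2, s3}.
s2 →ε {s0}; add s0.
ε-closure = {s0, s2, s3}.

{s0, s2, s3}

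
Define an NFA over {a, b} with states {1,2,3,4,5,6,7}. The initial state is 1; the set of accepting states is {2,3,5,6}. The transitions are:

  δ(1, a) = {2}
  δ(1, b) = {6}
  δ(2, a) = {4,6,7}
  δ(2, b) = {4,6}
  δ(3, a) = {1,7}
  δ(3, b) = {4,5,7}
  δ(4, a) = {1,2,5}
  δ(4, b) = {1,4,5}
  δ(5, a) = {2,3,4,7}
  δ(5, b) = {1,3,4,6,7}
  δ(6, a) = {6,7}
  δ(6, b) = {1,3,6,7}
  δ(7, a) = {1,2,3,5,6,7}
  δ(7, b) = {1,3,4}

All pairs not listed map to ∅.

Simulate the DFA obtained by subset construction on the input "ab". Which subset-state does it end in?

Start: {1}.
δ(1,a) = {2}.
Union: {2}.
After a: {2}.
δ(2,b) = {4,6}.
Union: {4,6}.
After b: {4,6}.

{4,6}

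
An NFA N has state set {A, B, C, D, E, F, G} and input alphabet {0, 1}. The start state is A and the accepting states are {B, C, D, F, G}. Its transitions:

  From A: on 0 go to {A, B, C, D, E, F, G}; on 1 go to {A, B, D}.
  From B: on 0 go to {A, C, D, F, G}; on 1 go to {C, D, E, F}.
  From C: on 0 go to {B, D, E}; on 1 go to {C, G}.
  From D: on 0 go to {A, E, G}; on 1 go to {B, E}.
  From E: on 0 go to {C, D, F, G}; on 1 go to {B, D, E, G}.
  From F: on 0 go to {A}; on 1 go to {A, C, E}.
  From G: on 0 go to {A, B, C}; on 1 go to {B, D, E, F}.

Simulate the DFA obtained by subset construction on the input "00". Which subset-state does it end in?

{A, B, C, D, E, F, G}

Start: {A}.
δ(A,0) = {A, B, C, D, E, F, G}.
Union: {A, B, C, D, E, F, G}.
After 0: {A, B, C, D, E, F, G}.
δ(A,0) = {A, B, C, D, E, F, G}; δ(B,0) = {A, C, D, F, G}; δ(C,0) = {B, D, E}; δ(D,0) = {A, E, G}; δ(E,0) = {C, D, F, G}; δ(F,0) = {A}; δ(G,0) = {A, B, C}.
Union: {A, B, C, D, E, F, G}.
After 0: {A, B, C, D, E, F, G}.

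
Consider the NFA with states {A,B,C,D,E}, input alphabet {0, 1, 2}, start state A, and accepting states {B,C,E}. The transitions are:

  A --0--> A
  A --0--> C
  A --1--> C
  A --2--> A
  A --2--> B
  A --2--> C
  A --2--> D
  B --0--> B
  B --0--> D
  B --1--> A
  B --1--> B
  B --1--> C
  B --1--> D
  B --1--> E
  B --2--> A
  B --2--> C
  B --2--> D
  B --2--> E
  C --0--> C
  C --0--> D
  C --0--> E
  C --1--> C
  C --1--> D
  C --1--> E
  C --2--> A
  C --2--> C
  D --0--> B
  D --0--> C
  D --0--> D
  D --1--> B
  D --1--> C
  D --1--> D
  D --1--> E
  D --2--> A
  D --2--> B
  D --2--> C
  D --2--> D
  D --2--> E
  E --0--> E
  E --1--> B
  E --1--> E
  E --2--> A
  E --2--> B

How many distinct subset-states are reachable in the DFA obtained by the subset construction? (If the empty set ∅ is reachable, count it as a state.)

Start state of the DFA: {A}.
{A} --0--> {A,C}  [new]
{A} --1--> {C}  [new]
{A} --2--> {A,B,C,D}  [new]
{A,C} --0--> {A,C,D,E}  [new]
{A,C} --1--> {C,D,E}  [new]
{A,C} --2--> {A,B,C,D}  [seen]
{C} --0--> {C,D,E}  [seen]
{C} --1--> {C,D,E}  [seen]
{C} --2--> {A,C}  [seen]
{A,B,C,D} --0--> {A,B,C,D,E}  [new]
{A,B,C,D} --1--> {A,B,C,D,E}  [seen]
{A,B,C,D} --2--> {A,B,C,D,E}  [seen]
{A,C,D,E} --0--> {A,B,C,D,E}  [seen]
{A,C,D,E} --1--> {B,C,D,E}  [new]
{A,C,D,E} --2--> {A,B,C,D,E}  [seen]
{C,D,E} --0--> {B,C,D,E}  [seen]
{C,D,E} --1--> {B,C,D,E}  [seen]
{C,D,E} --2--> {A,B,C,D,E}  [seen]
{A,B,C,D,E} --0--> {A,B,C,D,E}  [seen]
{A,B,C,D,E} --1--> {A,B,C,D,E}  [seen]
{A,B,C,D,E} --2--> {A,B,C,D,E}  [seen]
{B,C,D,E} --0--> {B,C,D,E}  [seen]
{B,C,D,E} --1--> {A,B,C,D,E}  [seen]
{B,C,D,E} --2--> {A,B,C,D,E}  [seen]
Reachable DFA states: {A}, {A,C}, {C}, {A,B,C,D}, {A,C,D,E}, {C,D,E}, {A,B,C,D,E}, {B,C,D,E}.

8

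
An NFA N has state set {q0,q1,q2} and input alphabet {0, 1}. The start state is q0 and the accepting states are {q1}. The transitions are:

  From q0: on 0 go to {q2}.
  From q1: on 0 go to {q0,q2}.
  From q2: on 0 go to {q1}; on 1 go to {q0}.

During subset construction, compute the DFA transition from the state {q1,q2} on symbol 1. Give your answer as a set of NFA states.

{q0}

δ(q1,1) = ∅; δ(q2,1) = {q0}.
Union: {q0}.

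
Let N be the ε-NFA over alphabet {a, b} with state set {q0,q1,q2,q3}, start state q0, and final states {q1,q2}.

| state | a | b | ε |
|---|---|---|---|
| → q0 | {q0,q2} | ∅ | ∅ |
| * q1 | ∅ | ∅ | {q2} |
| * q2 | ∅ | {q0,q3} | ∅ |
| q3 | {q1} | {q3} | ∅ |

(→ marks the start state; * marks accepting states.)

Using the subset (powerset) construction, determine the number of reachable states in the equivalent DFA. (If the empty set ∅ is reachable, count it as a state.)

Start state of the DFA: {q0} (ε-closure of the NFA start).
{q0} --a--> {q0,q2}  [new]
{q0} --b--> ∅  [new]
{q0,q2} --a--> {q0,q2}  [seen]
{q0,q2} --b--> {q0,q3}  [new]
∅ --a--> ∅  [seen]
∅ --b--> ∅  [seen]
{q0,q3} --a--> {q0,q1,q2}  [new]
{q0,q3} --b--> {q3}  [new]
{q0,q1,q2} --a--> {q0,q2}  [seen]
{q0,q1,q2} --b--> {q0,q3}  [seen]
{q3} --a--> {q1,q2}  [new]
{q3} --b--> {q3}  [seen]
{q1,q2} --a--> ∅  [seen]
{q1,q2} --b--> {q0,q3}  [seen]
Reachable DFA states: {q0}, {q0,q2}, ∅, {q0,q3}, {q0,q1,q2}, {q3}, {q1,q2}.

7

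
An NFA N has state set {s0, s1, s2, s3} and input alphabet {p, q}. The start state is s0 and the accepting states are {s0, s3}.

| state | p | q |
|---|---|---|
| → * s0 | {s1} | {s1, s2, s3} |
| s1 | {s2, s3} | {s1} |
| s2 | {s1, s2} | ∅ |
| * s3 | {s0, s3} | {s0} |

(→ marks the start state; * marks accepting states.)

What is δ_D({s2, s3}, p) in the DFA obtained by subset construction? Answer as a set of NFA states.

{s0, s1, s2, s3}

δ(s2,p) = {s1, s2}; δ(s3,p) = {s0, s3}.
Union: {s0, s1, s2, s3}.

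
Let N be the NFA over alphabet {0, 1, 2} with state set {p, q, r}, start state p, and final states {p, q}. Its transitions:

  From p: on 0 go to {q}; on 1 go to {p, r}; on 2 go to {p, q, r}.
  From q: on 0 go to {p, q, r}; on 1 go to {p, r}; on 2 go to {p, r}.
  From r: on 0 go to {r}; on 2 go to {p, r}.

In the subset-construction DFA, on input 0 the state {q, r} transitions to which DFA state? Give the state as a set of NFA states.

δ(q,0) = {p, q, r}; δ(r,0) = {r}.
Union: {p, q, r}.

{p, q, r}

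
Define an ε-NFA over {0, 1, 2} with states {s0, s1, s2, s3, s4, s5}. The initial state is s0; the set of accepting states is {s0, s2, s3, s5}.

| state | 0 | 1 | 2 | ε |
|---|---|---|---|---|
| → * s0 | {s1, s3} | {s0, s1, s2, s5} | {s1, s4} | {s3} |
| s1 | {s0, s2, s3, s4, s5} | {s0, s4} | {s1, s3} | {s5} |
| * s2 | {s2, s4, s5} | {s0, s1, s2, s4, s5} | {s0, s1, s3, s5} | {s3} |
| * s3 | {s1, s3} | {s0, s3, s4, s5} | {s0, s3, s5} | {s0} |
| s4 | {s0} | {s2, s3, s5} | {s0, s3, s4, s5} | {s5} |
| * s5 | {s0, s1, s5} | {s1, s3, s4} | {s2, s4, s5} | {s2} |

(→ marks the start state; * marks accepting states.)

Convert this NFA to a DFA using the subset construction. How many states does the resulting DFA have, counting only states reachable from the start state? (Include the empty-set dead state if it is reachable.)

3

Start state of the DFA: {s0, s3} (ε-closure of the NFA start).
{s0, s3} --0--> {s0, s1, s2, s3, s5}  [new]
{s0, s3} --1--> {s0, s1, s2, s3, s4, s5}  [new]
{s0, s3} --2--> {s0, s1, s2, s3, s4, s5}  [seen]
{s0, s1, s2, s3, s5} --0--> {s0, s1, s2, s3, s4, s5}  [seen]
{s0, s1, s2, s3, s5} --1--> {s0, s1, s2, s3, s4, s5}  [seen]
{s0, s1, s2, s3, s5} --2--> {s0, s1, s2, s3, s4, s5}  [seen]
{s0, s1, s2, s3, s4, s5} --0--> {s0, s1, s2, s3, s4, s5}  [seen]
{s0, s1, s2, s3, s4, s5} --1--> {s0, s1, s2, s3, s4, s5}  [seen]
{s0, s1, s2, s3, s4, s5} --2--> {s0, s1, s2, s3, s4, s5}  [seen]
Reachable DFA states: {s0, s3}, {s0, s1, s2, s3, s5}, {s0, s1, s2, s3, s4, s5}.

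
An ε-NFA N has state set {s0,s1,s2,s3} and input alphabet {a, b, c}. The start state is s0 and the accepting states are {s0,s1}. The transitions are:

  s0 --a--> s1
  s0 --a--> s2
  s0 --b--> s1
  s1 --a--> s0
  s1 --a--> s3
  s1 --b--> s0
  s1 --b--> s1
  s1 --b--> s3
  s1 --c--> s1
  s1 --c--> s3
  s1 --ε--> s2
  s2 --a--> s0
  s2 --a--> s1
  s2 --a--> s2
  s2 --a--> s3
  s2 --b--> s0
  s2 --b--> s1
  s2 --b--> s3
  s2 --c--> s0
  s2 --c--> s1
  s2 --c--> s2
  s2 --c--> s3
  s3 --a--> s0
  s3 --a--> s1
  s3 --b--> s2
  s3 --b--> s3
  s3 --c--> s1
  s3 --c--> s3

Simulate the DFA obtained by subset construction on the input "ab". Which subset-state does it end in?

{s0,s1,s2,s3}

Start: {s0}.
δ(s0,a) = {s1,s2}.
Union: {s1,s2}.
After a: {s1,s2}.
δ(s1,b) = {s0,s1,s3}; δ(s2,b) = {s0,s1,s3}.
Union: {s0,s1,s3}.
ε-closure gives {s0,s1,s2,s3}.
After b: {s0,s1,s2,s3}.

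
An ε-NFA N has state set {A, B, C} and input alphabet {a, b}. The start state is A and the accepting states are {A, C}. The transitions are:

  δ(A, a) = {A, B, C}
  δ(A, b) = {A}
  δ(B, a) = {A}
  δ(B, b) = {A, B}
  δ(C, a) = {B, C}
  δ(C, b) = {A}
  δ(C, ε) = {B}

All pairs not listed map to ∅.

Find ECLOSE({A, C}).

{A, B, C}

Begin with {A, C}.
C →ε {B}; add B.
ε-closure = {A, B, C}.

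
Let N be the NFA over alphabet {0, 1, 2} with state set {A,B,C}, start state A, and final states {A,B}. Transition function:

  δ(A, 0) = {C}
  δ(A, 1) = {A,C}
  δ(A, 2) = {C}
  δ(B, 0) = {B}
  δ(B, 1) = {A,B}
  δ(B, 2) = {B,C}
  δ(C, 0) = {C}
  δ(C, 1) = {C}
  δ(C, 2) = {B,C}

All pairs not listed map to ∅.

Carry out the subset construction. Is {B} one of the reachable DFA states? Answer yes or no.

no

Start state of the DFA: {A}.
{A} --0--> {C}  [new]
{A} --1--> {A,C}  [new]
{A} --2--> {C}  [seen]
{C} --0--> {C}  [seen]
{C} --1--> {C}  [seen]
{C} --2--> {B,C}  [new]
{A,C} --0--> {C}  [seen]
{A,C} --1--> {A,C}  [seen]
{A,C} --2--> {B,C}  [seen]
{B,C} --0--> {B,C}  [seen]
{B,C} --1--> {A,B,C}  [new]
{B,C} --2--> {B,C}  [seen]
{A,B,C} --0--> {B,C}  [seen]
{A,B,C} --1--> {A,B,C}  [seen]
{A,B,C} --2--> {B,C}  [seen]
Reachable DFA states: {A}, {C}, {A,C}, {B,C}, {A,B,C}.
{B} is not among them.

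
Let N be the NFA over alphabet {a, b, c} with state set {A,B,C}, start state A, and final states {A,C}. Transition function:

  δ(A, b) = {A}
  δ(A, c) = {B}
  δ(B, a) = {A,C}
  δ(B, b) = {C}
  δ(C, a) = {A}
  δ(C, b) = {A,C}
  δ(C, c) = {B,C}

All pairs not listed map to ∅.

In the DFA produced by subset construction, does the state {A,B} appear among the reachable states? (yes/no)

Start state of the DFA: {A}.
{A} --a--> ∅  [new]
{A} --b--> {A}  [seen]
{A} --c--> {B}  [new]
∅ --a--> ∅  [seen]
∅ --b--> ∅  [seen]
∅ --c--> ∅  [seen]
{B} --a--> {A,C}  [new]
{B} --b--> {C}  [new]
{B} --c--> ∅  [seen]
{A,C} --a--> {A}  [seen]
{A,C} --b--> {A,C}  [seen]
{A,C} --c--> {B,C}  [new]
{C} --a--> {A}  [seen]
{C} --b--> {A,C}  [seen]
{C} --c--> {B,C}  [seen]
{B,C} --a--> {A,C}  [seen]
{B,C} --b--> {A,C}  [seen]
{B,C} --c--> {B,C}  [seen]
Reachable DFA states: {A}, ∅, {B}, {A,C}, {C}, {B,C}.
{A,B} is not among them.

no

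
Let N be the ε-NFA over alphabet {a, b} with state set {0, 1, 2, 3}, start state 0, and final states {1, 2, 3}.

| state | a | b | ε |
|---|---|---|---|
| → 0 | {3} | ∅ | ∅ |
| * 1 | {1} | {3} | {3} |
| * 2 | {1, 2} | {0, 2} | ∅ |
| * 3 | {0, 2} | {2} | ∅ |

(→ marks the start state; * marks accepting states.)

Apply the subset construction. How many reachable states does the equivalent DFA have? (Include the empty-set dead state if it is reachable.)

8

Start state of the DFA: {0} (ε-closure of the NFA start).
{0} --a--> {3}  [new]
{0} --b--> ∅  [new]
{3} --a--> {0, 2}  [new]
{3} --b--> {2}  [new]
∅ --a--> ∅  [seen]
∅ --b--> ∅  [seen]
{0, 2} --a--> {1, 2, 3}  [new]
{0, 2} --b--> {0, 2}  [seen]
{2} --a--> {1, 2, 3}  [seen]
{2} --b--> {0, 2}  [seen]
{1, 2, 3} --a--> {0, 1, 2, 3}  [new]
{1, 2, 3} --b--> {0, 2, 3}  [new]
{0, 1, 2, 3} --a--> {0, 1, 2, 3}  [seen]
{0, 1, 2, 3} --b--> {0, 2, 3}  [seen]
{0, 2, 3} --a--> {0, 1, 2, 3}  [seen]
{0, 2, 3} --b--> {0, 2}  [seen]
Reachable DFA states: {0}, {3}, ∅, {0, 2}, {2}, {1, 2, 3}, {0, 1, 2, 3}, {0, 2, 3}.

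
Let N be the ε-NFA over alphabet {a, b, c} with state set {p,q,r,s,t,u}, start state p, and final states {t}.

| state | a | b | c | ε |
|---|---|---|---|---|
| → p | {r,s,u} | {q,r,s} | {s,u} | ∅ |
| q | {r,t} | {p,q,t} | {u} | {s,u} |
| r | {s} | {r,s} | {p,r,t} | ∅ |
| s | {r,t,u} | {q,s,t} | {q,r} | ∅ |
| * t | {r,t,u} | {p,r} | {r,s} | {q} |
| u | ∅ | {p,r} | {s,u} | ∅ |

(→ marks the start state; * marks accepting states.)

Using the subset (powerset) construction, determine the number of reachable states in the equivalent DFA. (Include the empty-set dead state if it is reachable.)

6

Start state of the DFA: {p} (ε-closure of the NFA start).
{p} --a--> {r,s,u}  [new]
{p} --b--> {q,r,s,u}  [new]
{p} --c--> {s,u}  [new]
{r,s,u} --a--> {q,r,s,t,u}  [new]
{r,s,u} --b--> {p,q,r,s,t,u}  [new]
{r,s,u} --c--> {p,q,r,s,t,u}  [seen]
{q,r,s,u} --a--> {q,r,s,t,u}  [seen]
{q,r,s,u} --b--> {p,q,r,s,t,u}  [seen]
{q,r,s,u} --c--> {p,q,r,s,t,u}  [seen]
{s,u} --a--> {q,r,s,t,u}  [seen]
{s,u} --b--> {p,q,r,s,t,u}  [seen]
{s,u} --c--> {q,r,s,u}  [seen]
{q,r,s,t,u} --a--> {q,r,s,t,u}  [seen]
{q,r,s,t,u} --b--> {p,q,r,s,t,u}  [seen]
{q,r,s,t,u} --c--> {p,q,r,s,t,u}  [seen]
{p,q,r,s,t,u} --a--> {q,r,s,t,u}  [seen]
{p,q,r,s,t,u} --b--> {p,q,r,s,t,u}  [seen]
{p,q,r,s,t,u} --c--> {p,q,r,s,t,u}  [seen]
Reachable DFA states: {p}, {r,s,u}, {q,r,s,u}, {s,u}, {q,r,s,t,u}, {p,q,r,s,t,u}.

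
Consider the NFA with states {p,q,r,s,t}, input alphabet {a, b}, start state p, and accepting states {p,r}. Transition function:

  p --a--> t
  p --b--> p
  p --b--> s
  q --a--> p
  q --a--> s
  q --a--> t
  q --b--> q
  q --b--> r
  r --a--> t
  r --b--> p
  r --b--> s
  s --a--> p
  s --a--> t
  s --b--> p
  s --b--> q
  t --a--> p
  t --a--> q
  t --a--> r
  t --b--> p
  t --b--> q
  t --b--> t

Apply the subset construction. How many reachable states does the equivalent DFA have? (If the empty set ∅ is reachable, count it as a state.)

Start state of the DFA: {p}.
{p} --a--> {t}  [new]
{p} --b--> {p,s}  [new]
{t} --a--> {p,q,r}  [new]
{t} --b--> {p,q,t}  [new]
{p,s} --a--> {p,t}  [new]
{p,s} --b--> {p,q,s}  [new]
{p,q,r} --a--> {p,s,t}  [new]
{p,q,r} --b--> {p,q,r,s}  [new]
{p,q,t} --a--> {p,q,r,s,t}  [new]
{p,q,t} --b--> {p,q,r,s,t}  [seen]
{p,t} --a--> {p,q,r,t}  [new]
{p,t} --b--> {p,q,s,t}  [new]
{p,q,s} --a--> {p,s,t}  [seen]
{p,q,s} --b--> {p,q,r,s}  [seen]
{p,s,t} --a--> {p,q,r,t}  [seen]
{p,s,t} --b--> {p,q,s,t}  [seen]
{p,q,r,s} --a--> {p,s,t}  [seen]
{p,q,r,s} --b--> {p,q,r,s}  [seen]
{p,q,r,s,t} --a--> {p,q,r,s,t}  [seen]
{p,q,r,s,t} --b--> {p,q,r,s,t}  [seen]
{p,q,r,t} --a--> {p,q,r,s,t}  [seen]
{p,q,r,t} --b--> {p,q,r,s,t}  [seen]
{p,q,s,t} --a--> {p,q,r,s,t}  [seen]
{p,q,s,t} --b--> {p,q,r,s,t}  [seen]
Reachable DFA states: {p}, {t}, {p,s}, {p,q,r}, {p,q,t}, {p,t}, {p,q,s}, {p,s,t}, {p,q,r,s}, {p,q,r,s,t}, {p,q,r,t}, {p,q,s,t}.

12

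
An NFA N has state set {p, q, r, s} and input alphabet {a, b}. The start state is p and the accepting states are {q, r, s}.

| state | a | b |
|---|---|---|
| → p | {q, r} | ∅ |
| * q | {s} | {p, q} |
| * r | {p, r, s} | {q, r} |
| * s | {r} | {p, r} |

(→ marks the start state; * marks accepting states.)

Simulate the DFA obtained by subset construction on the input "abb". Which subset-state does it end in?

{p, q, r}

Start: {p}.
δ(p,a) = {q, r}.
Union: {q, r}.
After a: {q, r}.
δ(q,b) = {p, q}; δ(r,b) = {q, r}.
Union: {p, q, r}.
After b: {p, q, r}.
δ(p,b) = ∅; δ(q,b) = {p, q}; δ(r,b) = {q, r}.
Union: {p, q, r}.
After b: {p, q, r}.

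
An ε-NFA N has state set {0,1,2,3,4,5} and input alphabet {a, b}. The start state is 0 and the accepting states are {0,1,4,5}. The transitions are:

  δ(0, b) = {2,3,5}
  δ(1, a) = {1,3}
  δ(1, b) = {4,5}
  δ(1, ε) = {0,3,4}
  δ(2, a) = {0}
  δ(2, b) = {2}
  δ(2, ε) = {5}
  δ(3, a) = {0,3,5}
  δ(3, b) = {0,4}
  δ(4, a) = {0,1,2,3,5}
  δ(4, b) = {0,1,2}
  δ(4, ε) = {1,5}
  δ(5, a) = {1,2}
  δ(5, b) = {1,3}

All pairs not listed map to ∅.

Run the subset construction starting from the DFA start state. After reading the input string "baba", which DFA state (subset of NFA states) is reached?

Start: {0}.
δ(0,b) = {2,3,5}.
Union: {2,3,5}.
After b: {2,3,5}.
δ(2,a) = {0}; δ(3,a) = {0,3,5}; δ(5,a) = {1,2}.
Union: {0,1,2,3,5}.
ε-closure gives {0,1,2,3,4,5}.
After a: {0,1,2,3,4,5}.
δ(0,b) = {2,3,5}; δ(1,b) = {4,5}; δ(2,b) = {2}; δ(3,b) = {0,4}; δ(4,b) = {0,1,2}; δ(5,b) = {1,3}.
Union: {0,1,2,3,4,5}.
After b: {0,1,2,3,4,5}.
δ(0,a) = ∅; δ(1,a) = {1,3}; δ(2,a) = {0}; δ(3,a) = {0,3,5}; δ(4,a) = {0,1,2,3,5}; δ(5,a) = {1,2}.
Union: {0,1,2,3,5}.
ε-closure gives {0,1,2,3,4,5}.
After a: {0,1,2,3,4,5}.

{0,1,2,3,4,5}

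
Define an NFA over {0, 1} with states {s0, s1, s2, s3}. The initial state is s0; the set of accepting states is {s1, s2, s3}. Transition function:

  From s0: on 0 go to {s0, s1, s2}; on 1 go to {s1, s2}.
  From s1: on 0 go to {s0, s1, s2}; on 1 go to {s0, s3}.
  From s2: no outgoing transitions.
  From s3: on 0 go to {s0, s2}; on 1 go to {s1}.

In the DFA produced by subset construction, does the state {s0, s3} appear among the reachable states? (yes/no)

yes

Start state of the DFA: {s0}.
{s0} --0--> {s0, s1, s2}  [new]
{s0} --1--> {s1, s2}  [new]
{s0, s1, s2} --0--> {s0, s1, s2}  [seen]
{s0, s1, s2} --1--> {s0, s1, s2, s3}  [new]
{s1, s2} --0--> {s0, s1, s2}  [seen]
{s1, s2} --1--> {s0, s3}  [new]
{s0, s1, s2, s3} --0--> {s0, s1, s2}  [seen]
{s0, s1, s2, s3} --1--> {s0, s1, s2, s3}  [seen]
{s0, s3} --0--> {s0, s1, s2}  [seen]
{s0, s3} --1--> {s1, s2}  [seen]
Reachable DFA states: {s0}, {s0, s1, s2}, {s1, s2}, {s0, s1, s2, s3}, {s0, s3}.
{s0, s3} is among them.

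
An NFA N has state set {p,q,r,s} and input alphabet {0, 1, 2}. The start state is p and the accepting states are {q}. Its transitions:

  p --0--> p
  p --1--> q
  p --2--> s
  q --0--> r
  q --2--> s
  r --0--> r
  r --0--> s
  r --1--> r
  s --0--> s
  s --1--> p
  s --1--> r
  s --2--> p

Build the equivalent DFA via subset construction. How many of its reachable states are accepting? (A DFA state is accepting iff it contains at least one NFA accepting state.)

3

Start state of the DFA: {p}.
{p} --0--> {p}  [seen]
{p} --1--> {q}  [new]
{p} --2--> {s}  [new]
{q} --0--> {r}  [new]
{q} --1--> ∅  [new]
{q} --2--> {s}  [seen]
{s} --0--> {s}  [seen]
{s} --1--> {p,r}  [new]
{s} --2--> {p}  [seen]
{r} --0--> {r,s}  [new]
{r} --1--> {r}  [seen]
{r} --2--> ∅  [seen]
∅ --0--> ∅  [seen]
∅ --1--> ∅  [seen]
∅ --2--> ∅  [seen]
{p,r} --0--> {p,r,s}  [new]
{p,r} --1--> {q,r}  [new]
{p,r} --2--> {s}  [seen]
{r,s} --0--> {r,s}  [seen]
{r,s} --1--> {p,r}  [seen]
{r,s} --2--> {p}  [seen]
{p,r,s} --0--> {p,r,s}  [seen]
{p,r,s} --1--> {p,q,r}  [new]
{p,r,s} --2--> {p,s}  [new]
{q,r} --0--> {r,s}  [seen]
{q,r} --1--> {r}  [seen]
{q,r} --2--> {s}  [seen]
{p,q,r} --0--> {p,r,s}  [seen]
{p,q,r} --1--> {q,r}  [seen]
{p,q,r} --2--> {s}  [seen]
{p,s} --0--> {p,s}  [seen]
{p,s} --1--> {p,q,r}  [seen]
{p,s} --2--> {p,s}  [seen]
Reachable DFA states: {p}, {q}, {s}, {r}, ∅, {p,r}, {r,s}, {p,r,s}, {q,r}, {p,q,r}, {p,s}.
Accepting DFA states (contain an NFA accepting state): {q}, {q,r}, {p,q,r}.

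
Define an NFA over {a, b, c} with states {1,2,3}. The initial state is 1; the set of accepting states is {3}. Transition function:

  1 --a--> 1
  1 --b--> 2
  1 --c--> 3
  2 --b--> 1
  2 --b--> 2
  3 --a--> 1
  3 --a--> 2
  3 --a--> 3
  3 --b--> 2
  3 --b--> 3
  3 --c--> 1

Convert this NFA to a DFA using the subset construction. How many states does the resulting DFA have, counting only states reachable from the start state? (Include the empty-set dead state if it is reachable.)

8

Start state of the DFA: {1}.
{1} --a--> {1}  [seen]
{1} --b--> {2}  [new]
{1} --c--> {3}  [new]
{2} --a--> ∅  [new]
{2} --b--> {1,2}  [new]
{2} --c--> ∅  [seen]
{3} --a--> {1,2,3}  [new]
{3} --b--> {2,3}  [new]
{3} --c--> {1}  [seen]
∅ --a--> ∅  [seen]
∅ --b--> ∅  [seen]
∅ --c--> ∅  [seen]
{1,2} --a--> {1}  [seen]
{1,2} --b--> {1,2}  [seen]
{1,2} --c--> {3}  [seen]
{1,2,3} --a--> {1,2,3}  [seen]
{1,2,3} --b--> {1,2,3}  [seen]
{1,2,3} --c--> {1,3}  [new]
{2,3} --a--> {1,2,3}  [seen]
{2,3} --b--> {1,2,3}  [seen]
{2,3} --c--> {1}  [seen]
{1,3} --a--> {1,2,3}  [seen]
{1,3} --b--> {2,3}  [seen]
{1,3} --c--> {1,3}  [seen]
Reachable DFA states: {1}, {2}, {3}, ∅, {1,2}, {1,2,3}, {2,3}, {1,3}.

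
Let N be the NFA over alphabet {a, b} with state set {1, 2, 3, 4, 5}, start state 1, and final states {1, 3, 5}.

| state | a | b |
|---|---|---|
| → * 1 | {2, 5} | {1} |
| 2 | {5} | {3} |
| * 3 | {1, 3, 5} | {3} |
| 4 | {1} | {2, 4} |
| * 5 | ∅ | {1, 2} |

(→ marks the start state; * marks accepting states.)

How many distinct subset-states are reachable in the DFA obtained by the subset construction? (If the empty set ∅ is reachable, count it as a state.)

Start state of the DFA: {1}.
{1} --a--> {2, 5}  [new]
{1} --b--> {1}  [seen]
{2, 5} --a--> {5}  [new]
{2, 5} --b--> {1, 2, 3}  [new]
{5} --a--> ∅  [new]
{5} --b--> {1, 2}  [new]
{1, 2, 3} --a--> {1, 2, 3, 5}  [new]
{1, 2, 3} --b--> {1, 3}  [new]
∅ --a--> ∅  [seen]
∅ --b--> ∅  [seen]
{1, 2} --a--> {2, 5}  [seen]
{1, 2} --b--> {1, 3}  [seen]
{1, 2, 3, 5} --a--> {1, 2, 3, 5}  [seen]
{1, 2, 3, 5} --b--> {1, 2, 3}  [seen]
{1, 3} --a--> {1, 2, 3, 5}  [seen]
{1, 3} --b--> {1, 3}  [seen]
Reachable DFA states: {1}, {2, 5}, {5}, {1, 2, 3}, ∅, {1, 2}, {1, 2, 3, 5}, {1, 3}.

8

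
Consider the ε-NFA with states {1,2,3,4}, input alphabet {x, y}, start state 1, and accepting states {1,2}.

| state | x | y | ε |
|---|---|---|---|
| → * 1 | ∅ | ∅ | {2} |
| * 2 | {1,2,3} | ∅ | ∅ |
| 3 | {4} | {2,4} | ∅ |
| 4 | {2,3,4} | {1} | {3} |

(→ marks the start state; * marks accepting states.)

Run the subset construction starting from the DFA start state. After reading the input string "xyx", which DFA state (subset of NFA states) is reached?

{1,2,3,4}

Start: {1,2}.
δ(1,x) = ∅; δ(2,x) = {1,2,3}.
Union: {1,2,3}.
After x: {1,2,3}.
δ(1,y) = ∅; δ(2,y) = ∅; δ(3,y) = {2,4}.
Union: {2,4}.
ε-closure gives {2,3,4}.
After y: {2,3,4}.
δ(2,x) = {1,2,3}; δ(3,x) = {4}; δ(4,x) = {2,3,4}.
Union: {1,2,3,4}.
After x: {1,2,3,4}.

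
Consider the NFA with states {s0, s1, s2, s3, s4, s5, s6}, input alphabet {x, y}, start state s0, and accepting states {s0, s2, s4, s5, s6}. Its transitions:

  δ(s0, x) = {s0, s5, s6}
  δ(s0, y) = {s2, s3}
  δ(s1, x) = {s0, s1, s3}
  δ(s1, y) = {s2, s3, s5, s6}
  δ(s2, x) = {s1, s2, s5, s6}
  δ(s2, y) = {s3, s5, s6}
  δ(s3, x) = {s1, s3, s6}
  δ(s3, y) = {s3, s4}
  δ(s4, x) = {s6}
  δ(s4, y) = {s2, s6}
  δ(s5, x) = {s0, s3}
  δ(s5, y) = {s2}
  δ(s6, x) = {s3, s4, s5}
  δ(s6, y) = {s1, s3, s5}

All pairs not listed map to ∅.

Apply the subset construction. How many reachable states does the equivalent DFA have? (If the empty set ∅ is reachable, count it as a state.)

Start state of the DFA: {s0}.
{s0} --x--> {s0, s5, s6}  [new]
{s0} --y--> {s2, s3}  [new]
{s0, s5, s6} --x--> {s0, s3, s4, s5, s6}  [new]
{s0, s5, s6} --y--> {s1, s2, s3, s5}  [new]
{s2, s3} --x--> {s1, s2, s3, s5, s6}  [new]
{s2, s3} --y--> {s3, s4, s5, s6}  [new]
{s0, s3, s4, s5, s6} --x--> {s0, s1, s3, s4, s5, s6}  [new]
{s0, s3, s4, s5, s6} --y--> {s1, s2, s3, s4, s5, s6}  [new]
{s1, s2, s3, s5} --x--> {s0, s1, s2, s3, s5, s6}  [new]
{s1, s2, s3, s5} --y--> {s2, s3, s4, s5, s6}  [new]
{s1, s2, s3, s5, s6} --x--> {s0, s1, s2, s3, s4, s5, s6}  [new]
{s1, s2, s3, s5, s6} --y--> {s1, s2, s3, s4, s5, s6}  [seen]
{s3, s4, s5, s6} --x--> {s0, s1, s3, s4, s5, s6}  [seen]
{s3, s4, s5, s6} --y--> {s1, s2, s3, s4, s5, s6}  [seen]
{s0, s1, s3, s4, s5, s6} --x--> {s0, s1, s3, s4, s5, s6}  [seen]
{s0, s1, s3, s4, s5, s6} --y--> {s1, s2, s3, s4, s5, s6}  [seen]
{s1, s2, s3, s4, s5, s6} --x--> {s0, s1, s2, s3, s4, s5, s6}  [seen]
{s1, s2, s3, s4, s5, s6} --y--> {s1, s2, s3, s4, s5, s6}  [seen]
{s0, s1, s2, s3, s5, s6} --x--> {s0, s1, s2, s3, s4, s5, s6}  [seen]
{s0, s1, s2, s3, s5, s6} --y--> {s1, s2, s3, s4, s5, s6}  [seen]
{s2, s3, s4, s5, s6} --x--> {s0, s1, s2, s3, s4, s5, s6}  [seen]
{s2, s3, s4, s5, s6} --y--> {s1, s2, s3, s4, s5, s6}  [seen]
{s0, s1, s2, s3, s4, s5, s6} --x--> {s0, s1, s2, s3, s4, s5, s6}  [seen]
{s0, s1, s2, s3, s4, s5, s6} --y--> {s1, s2, s3, s4, s5, s6}  [seen]
Reachable DFA states: {s0}, {s0, s5, s6}, {s2, s3}, {s0, s3, s4, s5, s6}, {s1, s2, s3, s5}, {s1, s2, s3, s5, s6}, {s3, s4, s5, s6}, {s0, s1, s3, s4, s5, s6}, {s1, s2, s3, s4, s5, s6}, {s0, s1, s2, s3, s5, s6}, {s2, s3, s4, s5, s6}, {s0, s1, s2, s3, s4, s5, s6}.

12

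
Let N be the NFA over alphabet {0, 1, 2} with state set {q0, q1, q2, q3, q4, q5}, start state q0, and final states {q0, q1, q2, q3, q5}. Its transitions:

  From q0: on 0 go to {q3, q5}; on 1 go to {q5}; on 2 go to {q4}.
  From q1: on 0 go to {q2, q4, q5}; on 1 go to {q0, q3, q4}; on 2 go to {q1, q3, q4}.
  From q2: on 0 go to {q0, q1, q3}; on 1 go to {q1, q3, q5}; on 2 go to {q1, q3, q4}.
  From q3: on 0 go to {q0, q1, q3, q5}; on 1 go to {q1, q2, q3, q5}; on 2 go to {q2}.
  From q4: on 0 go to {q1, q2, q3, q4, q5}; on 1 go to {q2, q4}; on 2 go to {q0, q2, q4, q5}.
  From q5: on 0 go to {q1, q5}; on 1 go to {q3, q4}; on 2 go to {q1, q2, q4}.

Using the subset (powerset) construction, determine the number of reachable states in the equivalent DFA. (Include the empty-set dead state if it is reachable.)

Start state of the DFA: {q0}.
{q0} --0--> {q3, q5}  [new]
{q0} --1--> {q5}  [new]
{q0} --2--> {q4}  [new]
{q3, q5} --0--> {q0, q1, q3, q5}  [new]
{q3, q5} --1--> {q1, q2, q3, q4, q5}  [new]
{q3, q5} --2--> {q1, q2, q4}  [new]
{q5} --0--> {q1, q5}  [new]
{q5} --1--> {q3, q4}  [new]
{q5} --2--> {q1, q2, q4}  [seen]
{q4} --0--> {q1, q2, q3, q4, q5}  [seen]
{q4} --1--> {q2, q4}  [new]
{q4} --2--> {q0, q2, q4, q5}  [new]
{q0, q1, q3, q5} --0--> {q0, q1, q2, q3, q4, q5}  [new]
{q0, q1, q3, q5} --1--> {q0, q1, q2, q3, q4, q5}  [seen]
{q0, q1, q3, q5} --2--> {q1, q2, q3, q4}  [new]
{q1, q2, q3, q4, q5} --0--> {q0, q1, q2, q3, q4, q5}  [seen]
{q1, q2, q3, q4, q5} --1--> {q0, q1, q2, q3, q4, q5}  [seen]
{q1, q2, q3, q4, q5} --2--> {q0, q1, q2, q3, q4, q5}  [seen]
{q1, q2, q4} --0--> {q0, q1, q2, q3, q4, q5}  [seen]
{q1, q2, q4} --1--> {q0, q1, q2, q3, q4, q5}  [seen]
{q1, q2, q4} --2--> {q0, q1, q2, q3, q4, q5}  [seen]
{q1, q5} --0--> {q1, q2, q4, q5}  [new]
{q1, q5} --1--> {q0, q3, q4}  [new]
{q1, q5} --2--> {q1, q2, q3, q4}  [seen]
{q3, q4} --0--> {q0, q1, q2, q3, q4, q5}  [seen]
{q3, q4} --1--> {q1, q2, q3, q4, q5}  [seen]
{q3, q4} --2--> {q0, q2, q4, q5}  [seen]
{q2, q4} --0--> {q0, q1, q2, q3, q4, q5}  [seen]
{q2, q4} --1--> {q1, q2, q3, q4, q5}  [seen]
{q2, q4} --2--> {q0, q1, q2, q3, q4, q5}  [seen]
{q0, q2, q4, q5} --0--> {q0, q1, q2, q3, q4, q5}  [seen]
{q0, q2, q4, q5} --1--> {q1, q2, q3, q4, q5}  [seen]
{q0, q2, q4, q5} --2--> {q0, q1, q2, q3, q4, q5}  [seen]
{q0, q1, q2, q3, q4, q5} --0--> {q0, q1, q2, q3, q4, q5}  [seen]
{q0, q1, q2, q3, q4, q5} --1--> {q0, q1, q2, q3, q4, q5}  [seen]
{q0, q1, q2, q3, q4, q5} --2--> {q0, q1, q2, q3, q4, q5}  [seen]
{q1, q2, q3, q4} --0--> {q0, q1, q2, q3, q4, q5}  [seen]
{q1, q2, q3, q4} --1--> {q0, q1, q2, q3, q4, q5}  [seen]
{q1, q2, q3, q4} --2--> {q0, q1, q2, q3, q4, q5}  [seen]
{q1, q2, q4, q5} --0--> {q0, q1, q2, q3, q4, q5}  [seen]
{q1, q2, q4, q5} --1--> {q0, q1, q2, q3, q4, q5}  [seen]
{q1, q2, q4, q5} --2--> {q0, q1, q2, q3, q4, q5}  [seen]
{q0, q3, q4} --0--> {q0, q1, q2, q3, q4, q5}  [seen]
{q0, q3, q4} --1--> {q1, q2, q3, q4, q5}  [seen]
{q0, q3, q4} --2--> {q0, q2, q4, q5}  [seen]
Reachable DFA states: {q0}, {q3, q5}, {q5}, {q4}, {q0, q1, q3, q5}, {q1, q2, q3, q4, q5}, {q1, q2, q4}, {q1, q5}, {q3, q4}, {q2, q4}, {q0, q2, q4, q5}, {q0, q1, q2, q3, q4, q5}, {q1, q2, q3, q4}, {q1, q2, q4, q5}, {q0, q3, q4}.

15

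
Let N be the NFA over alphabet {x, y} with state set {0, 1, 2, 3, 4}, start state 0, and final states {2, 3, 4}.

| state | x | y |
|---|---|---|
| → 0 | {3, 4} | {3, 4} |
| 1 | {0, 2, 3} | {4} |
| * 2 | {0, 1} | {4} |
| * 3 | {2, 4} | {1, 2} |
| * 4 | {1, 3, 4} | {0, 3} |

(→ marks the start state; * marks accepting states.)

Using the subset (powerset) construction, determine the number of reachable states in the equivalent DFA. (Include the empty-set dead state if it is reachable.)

5

Start state of the DFA: {0}.
{0} --x--> {3, 4}  [new]
{0} --y--> {3, 4}  [seen]
{3, 4} --x--> {1, 2, 3, 4}  [new]
{3, 4} --y--> {0, 1, 2, 3}  [new]
{1, 2, 3, 4} --x--> {0, 1, 2, 3, 4}  [new]
{1, 2, 3, 4} --y--> {0, 1, 2, 3, 4}  [seen]
{0, 1, 2, 3} --x--> {0, 1, 2, 3, 4}  [seen]
{0, 1, 2, 3} --y--> {1, 2, 3, 4}  [seen]
{0, 1, 2, 3, 4} --x--> {0, 1, 2, 3, 4}  [seen]
{0, 1, 2, 3, 4} --y--> {0, 1, 2, 3, 4}  [seen]
Reachable DFA states: {0}, {3, 4}, {1, 2, 3, 4}, {0, 1, 2, 3}, {0, 1, 2, 3, 4}.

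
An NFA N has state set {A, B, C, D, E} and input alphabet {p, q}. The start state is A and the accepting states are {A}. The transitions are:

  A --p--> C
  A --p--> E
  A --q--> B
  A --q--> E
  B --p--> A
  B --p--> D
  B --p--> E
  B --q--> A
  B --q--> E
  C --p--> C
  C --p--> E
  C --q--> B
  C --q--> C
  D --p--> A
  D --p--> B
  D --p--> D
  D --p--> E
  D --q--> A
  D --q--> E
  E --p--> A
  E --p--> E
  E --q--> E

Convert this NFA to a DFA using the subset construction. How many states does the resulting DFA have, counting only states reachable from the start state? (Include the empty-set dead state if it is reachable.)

11

Start state of the DFA: {A}.
{A} --p--> {C, E}  [new]
{A} --q--> {B, E}  [new]
{C, E} --p--> {A, C, E}  [new]
{C, E} --q--> {B, C, E}  [new]
{B, E} --p--> {A, D, E}  [new]
{B, E} --q--> {A, E}  [new]
{A, C, E} --p--> {A, C, E}  [seen]
{A, C, E} --q--> {B, C, E}  [seen]
{B, C, E} --p--> {A, C, D, E}  [new]
{B, C, E} --q--> {A, B, C, E}  [new]
{A, D, E} --p--> {A, B, C, D, E}  [new]
{A, D, E} --q--> {A, B, E}  [new]
{A, E} --p--> {A, C, E}  [seen]
{A, E} --q--> {B, E}  [seen]
{A, C, D, E} --p--> {A, B, C, D, E}  [seen]
{A, C, D, E} --q--> {A, B, C, E}  [seen]
{A, B, C, E} --p--> {A, C, D, E}  [seen]
{A, B, C, E} --q--> {A, B, C, E}  [seen]
{A, B, C, D, E} --p--> {A, B, C, D, E}  [seen]
{A, B, C, D, E} --q--> {A, B, C, E}  [seen]
{A, B, E} --p--> {A, C, D, E}  [seen]
{A, B, E} --q--> {A, B, E}  [seen]
Reachable DFA states: {A}, {C, E}, {B, E}, {A, C, E}, {B, C, E}, {A, D, E}, {A, E}, {A, C, D, E}, {A, B, C, E}, {A, B, C, D, E}, {A, B, E}.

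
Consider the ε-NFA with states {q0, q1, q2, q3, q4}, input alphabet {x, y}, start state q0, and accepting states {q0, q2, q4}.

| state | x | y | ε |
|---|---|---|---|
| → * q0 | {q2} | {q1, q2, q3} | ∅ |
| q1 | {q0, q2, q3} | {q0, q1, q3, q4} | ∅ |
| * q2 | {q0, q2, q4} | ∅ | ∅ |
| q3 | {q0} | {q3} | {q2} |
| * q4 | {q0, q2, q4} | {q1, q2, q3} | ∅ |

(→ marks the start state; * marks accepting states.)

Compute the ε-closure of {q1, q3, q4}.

{q1, q2, q3, q4}

Begin with {q1, q3, q4}.
q3 →ε {q2}; add q2.
ε-closure = {q1, q2, q3, q4}.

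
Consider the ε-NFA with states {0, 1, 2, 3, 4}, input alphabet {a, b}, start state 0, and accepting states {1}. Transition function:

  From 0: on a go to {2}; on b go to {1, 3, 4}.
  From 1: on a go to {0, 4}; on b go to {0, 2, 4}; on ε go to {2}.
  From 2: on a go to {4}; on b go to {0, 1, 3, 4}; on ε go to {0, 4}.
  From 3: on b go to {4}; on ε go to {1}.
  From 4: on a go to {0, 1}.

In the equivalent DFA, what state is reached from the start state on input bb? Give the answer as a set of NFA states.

Start: {0}.
δ(0,b) = {1, 3, 4}.
Union: {1, 3, 4}.
ε-closure gives {0, 1, 2, 3, 4}.
After b: {0, 1, 2, 3, 4}.
δ(0,b) = {1, 3, 4}; δ(1,b) = {0, 2, 4}; δ(2,b) = {0, 1, 3, 4}; δ(3,b) = {4}; δ(4,b) = ∅.
Union: {0, 1, 2, 3, 4}.
After b: {0, 1, 2, 3, 4}.

{0, 1, 2, 3, 4}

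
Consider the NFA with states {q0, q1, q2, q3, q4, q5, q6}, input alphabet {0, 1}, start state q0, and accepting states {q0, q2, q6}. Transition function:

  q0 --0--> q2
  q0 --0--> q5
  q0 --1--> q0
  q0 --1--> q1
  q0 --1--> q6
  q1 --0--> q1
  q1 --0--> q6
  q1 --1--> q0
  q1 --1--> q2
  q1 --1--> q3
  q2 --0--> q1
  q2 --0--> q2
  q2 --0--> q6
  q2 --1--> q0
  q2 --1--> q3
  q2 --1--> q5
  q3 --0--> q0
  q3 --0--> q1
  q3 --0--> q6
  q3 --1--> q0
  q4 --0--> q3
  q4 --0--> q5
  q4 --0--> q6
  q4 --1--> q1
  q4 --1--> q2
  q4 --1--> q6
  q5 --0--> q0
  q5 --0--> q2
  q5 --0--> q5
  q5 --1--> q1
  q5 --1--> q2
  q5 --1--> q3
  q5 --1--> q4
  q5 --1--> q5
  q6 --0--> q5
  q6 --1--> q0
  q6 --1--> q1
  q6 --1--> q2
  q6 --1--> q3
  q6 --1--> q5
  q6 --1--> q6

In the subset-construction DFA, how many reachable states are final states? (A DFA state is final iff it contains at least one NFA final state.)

8

Start state of the DFA: {q0}.
{q0} --0--> {q2, q5}  [new]
{q0} --1--> {q0, q1, q6}  [new]
{q2, q5} --0--> {q0, q1, q2, q5, q6}  [new]
{q2, q5} --1--> {q0, q1, q2, q3, q4, q5}  [new]
{q0, q1, q6} --0--> {q1, q2, q5, q6}  [new]
{q0, q1, q6} --1--> {q0, q1, q2, q3, q5, q6}  [new]
{q0, q1, q2, q5, q6} --0--> {q0, q1, q2, q5, q6}  [seen]
{q0, q1, q2, q5, q6} --1--> {q0, q1, q2, q3, q4, q5, q6}  [new]
{q0, q1, q2, q3, q4, q5} --0--> {q0, q1, q2, q3, q5, q6}  [seen]
{q0, q1, q2, q3, q4, q5} --1--> {q0, q1, q2, q3, q4, q5, q6}  [seen]
{q1, q2, q5, q6} --0--> {q0, q1, q2, q5, q6}  [seen]
{q1, q2, q5, q6} --1--> {q0, q1, q2, q3, q4, q5, q6}  [seen]
{q0, q1, q2, q3, q5, q6} --0--> {q0, q1, q2, q5, q6}  [seen]
{q0, q1, q2, q3, q5, q6} --1--> {q0, q1, q2, q3, q4, q5, q6}  [seen]
{q0, q1, q2, q3, q4, q5, q6} --0--> {q0, q1, q2, q3, q5, q6}  [seen]
{q0, q1, q2, q3, q4, q5, q6} --1--> {q0, q1, q2, q3, q4, q5, q6}  [seen]
Reachable DFA states: {q0}, {q2, q5}, {q0, q1, q6}, {q0, q1, q2, q5, q6}, {q0, q1, q2, q3, q4, q5}, {q1, q2, q5, q6}, {q0, q1, q2, q3, q5, q6}, {q0, q1, q2, q3, q4, q5, q6}.
Accepting DFA states (contain an NFA accepting state): {q0}, {q2, q5}, {q0, q1, q6}, {q0, q1, q2, q5, q6}, {q0, q1, q2, q3, q4, q5}, {q1, q2, q5, q6}, {q0, q1, q2, q3, q5, q6}, {q0, q1, q2, q3, q4, q5, q6}.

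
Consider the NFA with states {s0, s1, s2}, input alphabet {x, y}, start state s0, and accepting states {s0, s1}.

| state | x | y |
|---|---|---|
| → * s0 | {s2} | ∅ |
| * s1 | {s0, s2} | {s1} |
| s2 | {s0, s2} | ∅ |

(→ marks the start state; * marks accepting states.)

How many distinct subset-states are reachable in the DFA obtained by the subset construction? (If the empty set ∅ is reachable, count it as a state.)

4

Start state of the DFA: {s0}.
{s0} --x--> {s2}  [new]
{s0} --y--> ∅  [new]
{s2} --x--> {s0, s2}  [new]
{s2} --y--> ∅  [seen]
∅ --x--> ∅  [seen]
∅ --y--> ∅  [seen]
{s0, s2} --x--> {s0, s2}  [seen]
{s0, s2} --y--> ∅  [seen]
Reachable DFA states: {s0}, {s2}, ∅, {s0, s2}.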